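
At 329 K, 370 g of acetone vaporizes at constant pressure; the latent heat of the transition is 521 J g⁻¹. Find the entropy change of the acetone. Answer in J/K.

ΔS = 586 J/K

Heat absorbed by the substance: Q = mL = 370 × 521 = 192770 J.
At constant T, ΔS = Q_rev/T = 192770 / 329 = 586 J/K.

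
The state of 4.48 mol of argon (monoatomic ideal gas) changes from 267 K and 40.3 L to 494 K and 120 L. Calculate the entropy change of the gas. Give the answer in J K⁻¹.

Entropy is a state function: ΔS = nC_V ln(T₂/T₁) + nR ln(V₂/V₁), with C_V = 3R/2 = 12.47 J mol⁻¹ K⁻¹ for a monoatomic ideal gas.
ΔS = 4.48 × [12.47 × ln(494/267) + 8.314 × ln(120/40.3)] = 75 J/K.

ΔS = 75 J/K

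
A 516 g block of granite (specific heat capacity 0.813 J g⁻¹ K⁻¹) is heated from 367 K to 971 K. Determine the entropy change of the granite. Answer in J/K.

ΔS = ∫dQ_rev/T = m c ln(T₂/T₁) = 516 × 0.813 × ln(971/367) = 408 J/K.

ΔS = 408 J/K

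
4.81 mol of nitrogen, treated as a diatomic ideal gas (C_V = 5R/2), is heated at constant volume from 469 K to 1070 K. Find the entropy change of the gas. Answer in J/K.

ΔS = 82.5 J/K

At constant volume, ΔS = nC_V ln(T₂/T₁) with C_V = 5R/2 = 20.79 J mol⁻¹ K⁻¹.
ΔS = 4.81 × 20.79 × ln(1070/469) = 82.5 J/K.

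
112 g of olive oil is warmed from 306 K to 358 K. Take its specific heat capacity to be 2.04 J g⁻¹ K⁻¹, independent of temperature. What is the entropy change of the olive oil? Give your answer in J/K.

ΔS = 35.9 J/K

ΔS = ∫dQ_rev/T = m c ln(T₂/T₁) = 112 × 2.04 × ln(358/306) = 35.9 J/K.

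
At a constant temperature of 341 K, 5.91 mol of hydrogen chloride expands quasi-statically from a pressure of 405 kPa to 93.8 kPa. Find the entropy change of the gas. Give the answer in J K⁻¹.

For an isothermal ideal gas ΔS_gas = nR ln(P₁/P₂) = 5.91 × 8.314 × ln(405/93.8) = 71.9 J/K.

ΔS_gas = 71.9 J/K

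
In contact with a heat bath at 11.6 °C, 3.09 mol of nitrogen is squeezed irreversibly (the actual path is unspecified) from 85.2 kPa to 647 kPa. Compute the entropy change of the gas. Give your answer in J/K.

Entropy is a state function, so ΔS_gas depends only on the end states.
For an isothermal ideal gas ΔS_gas = nR ln(P₁/P₂) = 3.09 × 8.314 × ln(85.2/647) = -52.1 J/K.

ΔS_gas = -52.1 J/K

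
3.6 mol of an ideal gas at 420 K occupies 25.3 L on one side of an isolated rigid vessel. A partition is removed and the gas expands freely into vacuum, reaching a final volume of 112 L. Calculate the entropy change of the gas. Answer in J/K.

ΔS_gas = 44.5 J/K

No heat is exchanged and no work is done, so the ideal-gas temperature stays constant.
Entropy is a state function; using a reversible isothermal path, ΔS_gas = nR ln(V₂/V₁) = 3.6 × 8.314 × ln(112/25.3) = 44.5 J/K.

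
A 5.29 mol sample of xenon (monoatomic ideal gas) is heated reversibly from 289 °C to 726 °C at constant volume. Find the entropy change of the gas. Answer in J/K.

In kelvin: T₁ = 562.15 K, T₂ = 999.15 K. At constant volume, ΔS = nC_V ln(T₂/T₁) with C_V = 3R/2 = 12.47 J mol⁻¹ K⁻¹.
ΔS = 5.29 × 12.47 × ln(999.15/562.15) = 37.9 J/K.

ΔS = 37.9 J/K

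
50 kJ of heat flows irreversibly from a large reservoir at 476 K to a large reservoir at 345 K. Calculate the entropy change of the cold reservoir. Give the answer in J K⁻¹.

ΔS_cold = 145 J/K

The cold reservoir gains heat Q, so ΔS_cold = +Q/T_C = 50000/345 = 145 J/K.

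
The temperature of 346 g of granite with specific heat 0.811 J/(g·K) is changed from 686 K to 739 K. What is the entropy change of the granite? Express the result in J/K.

ΔS = 20.9 J/K

ΔS = ∫dQ_rev/T = m c ln(T₂/T₁) = 346 × 0.811 × ln(739/686) = 20.9 J/K.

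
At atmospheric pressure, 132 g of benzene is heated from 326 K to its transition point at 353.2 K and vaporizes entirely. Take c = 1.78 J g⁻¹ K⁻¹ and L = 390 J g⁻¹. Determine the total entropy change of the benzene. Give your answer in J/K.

ΔS = 165 J/K

Warming step: ΔS₁ = m c ln(T_tr/T_i) = 132 × 1.78 × ln(353.2/326) = 18.83 J/K.
Phase change: ΔS₂ = +mL/T_tr = 132 × 390 / 353.2 = 145.8 J/K.
ΔS_total = (18.83) + (145.8) = 165 J/K.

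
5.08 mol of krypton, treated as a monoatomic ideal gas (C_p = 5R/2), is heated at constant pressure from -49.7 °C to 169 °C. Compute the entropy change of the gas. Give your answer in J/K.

In kelvin: T₁ = 223.45 K, T₂ = 442.15 K. At constant pressure, ΔS = nC_p ln(T₂/T₁) with C_p = 5R/2 = 20.79 J mol⁻¹ K⁻¹.
ΔS = 5.08 × 20.79 × ln(442.15/223.45) = 72.1 J/K.

ΔS = 72.1 J/K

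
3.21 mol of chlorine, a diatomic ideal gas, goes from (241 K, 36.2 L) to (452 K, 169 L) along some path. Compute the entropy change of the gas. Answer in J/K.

ΔS = 83.1 J/K

Entropy is a state function: ΔS = nC_V ln(T₂/T₁) + nR ln(V₂/V₁), with C_V = 5R/2 = 20.79 J mol⁻¹ K⁻¹ for a diatomic ideal gas.
ΔS = 3.21 × [20.79 × ln(452/241) + 8.314 × ln(169/36.2)] = 83.1 J/K.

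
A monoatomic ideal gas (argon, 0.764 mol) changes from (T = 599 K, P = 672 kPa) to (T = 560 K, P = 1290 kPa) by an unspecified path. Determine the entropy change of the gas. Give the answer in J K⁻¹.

ΔS = -5.21 J/K

ΔS = nC_p ln(T₂/T₁) − nR ln(P₂/P₁), with C_p = 5R/2 = 20.79 J mol⁻¹ K⁻¹ for a monoatomic ideal gas.
ΔS = 0.764 × [20.79 × ln(560/599) − 8.314 × ln(1290/672)] = -5.21 J/K.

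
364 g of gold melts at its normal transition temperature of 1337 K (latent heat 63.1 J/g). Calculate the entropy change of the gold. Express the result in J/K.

ΔS = 17.2 J/K

Heat absorbed by the substance: Q = mL = 364 × 63.1 = 22968.4 J.
At constant T, ΔS = Q_rev/T = 22968.4 / 1337 = 17.2 J/K.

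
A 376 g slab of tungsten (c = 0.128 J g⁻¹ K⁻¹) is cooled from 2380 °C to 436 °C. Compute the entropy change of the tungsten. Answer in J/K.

ΔS = -63.5 J/K

In kelvin: T₁ = 2653.15 K, T₂ = 709.15 K. ΔS = ∫dQ_rev/T = m c ln(T₂/T₁) = 376 × 0.128 × ln(709.15/2653.15) = -63.5 J/K.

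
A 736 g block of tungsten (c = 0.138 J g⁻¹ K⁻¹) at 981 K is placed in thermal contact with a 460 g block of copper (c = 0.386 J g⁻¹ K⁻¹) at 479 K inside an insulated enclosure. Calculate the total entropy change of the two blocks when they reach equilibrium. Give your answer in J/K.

ΔS_total = 17.4 J/K

Energy balance: T_f = (m₁c₁T₁ + m₂c₂T₂)/(m₁c₁ + m₂c₂) = 661.67 K.
ΔS₁ = m₁c₁ ln(T_f/T₁) = 101.568 × ln(661.67/981) = -40 J/K.
ΔS₂ = m₂c₂ ln(T_f/T₂) = 177.56 × ln(661.67/479) = 57.36 J/K.
ΔS_total = -40 + 57.36 = 17.4 J/K.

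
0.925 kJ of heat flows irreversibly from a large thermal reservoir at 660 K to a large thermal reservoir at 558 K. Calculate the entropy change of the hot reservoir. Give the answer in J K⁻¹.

The hot reservoir loses heat Q, so ΔS_hot = −Q/T_H = −925/660 = -1.4 J/K.

ΔS_hot = -1.4 J/K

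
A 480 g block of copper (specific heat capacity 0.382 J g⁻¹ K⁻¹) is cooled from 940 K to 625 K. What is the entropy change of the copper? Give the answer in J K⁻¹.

ΔS = -74.8 J/K

ΔS = ∫dQ_rev/T = m c ln(T₂/T₁) = 480 × 0.382 × ln(625/940) = -74.8 J/K.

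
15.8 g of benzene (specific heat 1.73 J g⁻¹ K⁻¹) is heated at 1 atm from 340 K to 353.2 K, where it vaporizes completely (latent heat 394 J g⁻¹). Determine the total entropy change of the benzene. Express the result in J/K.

ΔS = 18.7 J/K

Warming step: ΔS₁ = m c ln(T_tr/T_i) = 15.8 × 1.73 × ln(353.2/340) = 1.041 J/K.
Phase change: ΔS₂ = +mL/T_tr = 15.8 × 394 / 353.2 = 17.63 J/K.
ΔS_total = (1.041) + (17.63) = 18.7 J/K.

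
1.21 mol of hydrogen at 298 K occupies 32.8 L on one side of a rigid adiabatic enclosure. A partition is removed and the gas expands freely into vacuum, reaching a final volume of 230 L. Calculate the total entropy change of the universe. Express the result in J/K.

ΔS_universe = 19.6 J/K

For an ideal gas in free expansion Q = 0 and W = 0, so T is unchanged.
Entropy is a state function; using a reversible isothermal path, ΔS_gas = nR ln(V₂/V₁) = 1.21 × 8.314 × ln(230/32.8) = 19.6 J/K.
The insulated surroundings exchange no heat, so ΔS_surr = 0 and ΔS_universe = ΔS_gas.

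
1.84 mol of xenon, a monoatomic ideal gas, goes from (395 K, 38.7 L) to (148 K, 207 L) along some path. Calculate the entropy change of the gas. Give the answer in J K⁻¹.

ΔS = 3.13 J/K

Entropy is a state function: ΔS = nC_V ln(T₂/T₁) + nR ln(V₂/V₁), with C_V = 3R/2 = 12.47 J mol⁻¹ K⁻¹ for a monoatomic ideal gas.
ΔS = 1.84 × [12.47 × ln(148/395) + 8.314 × ln(207/38.7)] = 3.13 J/K.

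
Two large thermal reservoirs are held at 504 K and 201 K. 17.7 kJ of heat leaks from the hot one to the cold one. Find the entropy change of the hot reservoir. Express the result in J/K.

ΔS_hot = -35.1 J/K

The hot reservoir loses heat Q, so ΔS_hot = −Q/T_H = −17700/504 = -35.1 J/K.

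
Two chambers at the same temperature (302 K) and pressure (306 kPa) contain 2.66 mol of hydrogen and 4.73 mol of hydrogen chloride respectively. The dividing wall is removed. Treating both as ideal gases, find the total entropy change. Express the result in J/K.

ΔS_mix = 40.1 J/K

Mole fractions: x_A = 2.66/7.39 = 0.36, x_B = 0.64.
ΔS_mix = −R(n_A ln x_A + n_B ln x_B) = −8.314 × (2.66 ln 0.36 + 4.73 ln 0.64) = 40.1 J/K.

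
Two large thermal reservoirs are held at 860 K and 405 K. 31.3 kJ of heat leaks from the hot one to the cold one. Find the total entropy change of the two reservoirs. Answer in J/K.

ΔS_total = 40.9 J/K

ΔS_hot = −Q/T_H = −31300/860 = -36.4 J/K and ΔS_cold = +Q/T_C = 31300/405 = 77.28 J/K.
ΔS_total = -36.4 + 77.28 = 40.9 J/K, positive as the second law requires.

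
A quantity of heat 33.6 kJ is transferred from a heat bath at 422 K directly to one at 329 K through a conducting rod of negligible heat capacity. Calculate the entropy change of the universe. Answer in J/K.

ΔS_total = 22.5 J/K

ΔS_hot = −Q/T_H = −33600/422 = -79.62 J/K and ΔS_cold = +Q/T_C = 33600/329 = 102.1 J/K.
ΔS_total = -79.62 + 102.1 = 22.5 J/K, positive as the second law requires.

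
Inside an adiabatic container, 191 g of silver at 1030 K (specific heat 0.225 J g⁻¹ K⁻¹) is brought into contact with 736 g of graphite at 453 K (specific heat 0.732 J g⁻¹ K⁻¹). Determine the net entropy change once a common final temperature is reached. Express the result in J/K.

Energy balance: T_f = (m₁c₁T₁ + m₂c₂T₂)/(m₁c₁ + m₂c₂) = 495.63 K.
ΔS₁ = m₁c₁ ln(T_f/T₁) = 42.975 × ln(495.63/1030) = -31.44 J/K.
ΔS₂ = m₂c₂ ln(T_f/T₂) = 538.752 × ln(495.63/453) = 48.45 J/K.
ΔS_total = -31.44 + 48.45 = 17 J/K.

ΔS_total = 17 J/K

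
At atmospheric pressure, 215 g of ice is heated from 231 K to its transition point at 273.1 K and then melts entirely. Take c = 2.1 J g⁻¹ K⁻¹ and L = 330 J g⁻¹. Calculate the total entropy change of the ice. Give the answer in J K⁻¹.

ΔS = 335 J/K

Warming step: ΔS₁ = m c ln(T_tr/T_i) = 215 × 2.1 × ln(273.1/231) = 75.59 J/K.
Phase change: ΔS₂ = +mL/T_tr = 215 × 330 / 273.1 = 259.8 J/K.
ΔS_total = (75.59) + (259.8) = 335 J/K.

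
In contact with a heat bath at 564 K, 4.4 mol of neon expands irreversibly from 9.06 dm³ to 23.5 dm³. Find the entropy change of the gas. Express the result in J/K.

Entropy is a state function, so ΔS_gas depends only on the end states.
For an isothermal ideal gas ΔS_gas = nR ln(V₂/V₁) = 4.4 × 8.314 × ln(23.5/9.06) = 34.9 J/K.

ΔS_gas = 34.9 J/K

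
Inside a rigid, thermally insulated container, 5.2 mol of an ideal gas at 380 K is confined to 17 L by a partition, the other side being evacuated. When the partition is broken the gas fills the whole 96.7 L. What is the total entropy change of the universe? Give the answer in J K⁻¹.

No heat is exchanged and no work is done, so the ideal-gas temperature stays constant.
Entropy is a state function; using a reversible isothermal path, ΔS_gas = nR ln(V₂/V₁) = 5.2 × 8.314 × ln(96.7/17) = 75.2 J/K.
The insulated surroundings exchange no heat, so ΔS_surr = 0 and ΔS_universe = ΔS_gas.

ΔS_universe = 75.2 J/K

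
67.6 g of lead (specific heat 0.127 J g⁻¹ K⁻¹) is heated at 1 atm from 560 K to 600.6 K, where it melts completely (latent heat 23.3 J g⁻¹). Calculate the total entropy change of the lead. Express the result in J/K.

ΔS = 3.22 J/K

Warming step: ΔS₁ = m c ln(T_tr/T_i) = 67.6 × 0.127 × ln(600.6/560) = 0.6009 J/K.
Phase change: ΔS₂ = +mL/T_tr = 67.6 × 23.3 / 600.6 = 2.623 J/K.
ΔS_total = (0.6009) + (2.623) = 3.22 J/K.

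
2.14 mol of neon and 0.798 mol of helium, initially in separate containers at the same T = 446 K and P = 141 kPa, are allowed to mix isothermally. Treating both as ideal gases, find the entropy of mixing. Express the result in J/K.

ΔS_mix = 14.3 J/K

Mole fractions: x_A = 2.14/2.94 = 0.728, x_B = 0.272.
ΔS_mix = −R(n_A ln x_A + n_B ln x_B) = −8.314 × (2.14 ln 0.728 + 0.798 ln 0.272) = 14.3 J/K.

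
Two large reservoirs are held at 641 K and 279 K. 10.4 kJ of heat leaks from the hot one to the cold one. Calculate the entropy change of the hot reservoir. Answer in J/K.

ΔS_hot = -16.2 J/K

The hot reservoir loses heat Q, so ΔS_hot = −Q/T_H = −10400/641 = -16.2 J/K.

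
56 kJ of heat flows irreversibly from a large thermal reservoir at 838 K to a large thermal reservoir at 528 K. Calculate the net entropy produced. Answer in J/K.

ΔS_total = 39.2 J/K

ΔS_hot = −Q/T_H = −56000/838 = -66.826 J/K and ΔS_cold = +Q/T_C = 56000/528 = 106.06 J/K.
ΔS_total = -66.826 + 106.06 = 39.2 J/K, positive as the second law requires.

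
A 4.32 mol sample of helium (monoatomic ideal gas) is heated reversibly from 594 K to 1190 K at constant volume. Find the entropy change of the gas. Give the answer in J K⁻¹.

At constant volume, ΔS = nC_V ln(T₂/T₁) with C_V = 3R/2 = 12.47 J mol⁻¹ K⁻¹.
ΔS = 4.32 × 12.47 × ln(1190/594) = 37.4 J/K.

ΔS = 37.4 J/K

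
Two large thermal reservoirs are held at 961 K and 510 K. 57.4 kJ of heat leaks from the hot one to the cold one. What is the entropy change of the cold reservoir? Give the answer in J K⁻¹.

The cold reservoir gains heat Q, so ΔS_cold = +Q/T_C = 57400/510 = 113 J/K.

ΔS_cold = 113 J/K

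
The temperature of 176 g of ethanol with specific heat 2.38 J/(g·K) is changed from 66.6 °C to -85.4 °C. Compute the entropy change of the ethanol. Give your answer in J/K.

In kelvin: T₁ = 339.75 K, T₂ = 187.75 K. ΔS = ∫dQ_rev/T = m c ln(T₂/T₁) = 176 × 2.38 × ln(187.75/339.75) = -248 J/K.

ΔS = -248 J/K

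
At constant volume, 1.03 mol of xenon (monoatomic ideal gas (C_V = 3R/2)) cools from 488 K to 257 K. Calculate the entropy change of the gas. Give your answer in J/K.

ΔS = -8.24 J/K

At constant volume, ΔS = nC_V ln(T₂/T₁) with C_V = 3R/2 = 12.47 J mol⁻¹ K⁻¹.
ΔS = 1.03 × 12.47 × ln(257/488) = -8.24 J/K.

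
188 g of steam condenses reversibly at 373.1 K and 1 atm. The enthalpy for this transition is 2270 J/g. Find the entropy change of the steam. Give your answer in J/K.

ΔS = -1140 J/K

Heat released by the substance: Q = −mL = −188 × 2270 = −426760 J.
At constant T, ΔS = Q_rev/T = −426760 / 373.1 = -1140 J/K.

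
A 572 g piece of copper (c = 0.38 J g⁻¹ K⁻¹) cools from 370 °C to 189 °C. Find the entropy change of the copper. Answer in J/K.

In kelvin: T₁ = 643.15 K, T₂ = 462.15 K. ΔS = ∫dQ_rev/T = m c ln(T₂/T₁) = 572 × 0.38 × ln(462.15/643.15) = -71.8 J/K.

ΔS = -71.8 J/K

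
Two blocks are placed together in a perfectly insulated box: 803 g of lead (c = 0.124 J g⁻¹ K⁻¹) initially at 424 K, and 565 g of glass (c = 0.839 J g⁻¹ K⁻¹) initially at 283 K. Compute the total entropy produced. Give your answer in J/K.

Energy balance: T_f = (m₁c₁T₁ + m₂c₂T₂)/(m₁c₁ + m₂c₂) = 307.48 K.
ΔS₁ = m₁c₁ ln(T_f/T₁) = 99.572 × ln(307.48/424) = -31.9961 J/K.
ΔS₂ = m₂c₂ ln(T_f/T₂) = 474.035 × ln(307.48/283) = 39.3214 J/K.
ΔS_total = -31.9961 + 39.3214 = 7.33 J/K.

ΔS_total = 7.33 J/K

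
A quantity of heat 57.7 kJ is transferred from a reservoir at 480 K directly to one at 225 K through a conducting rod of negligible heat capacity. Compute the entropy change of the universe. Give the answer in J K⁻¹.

ΔS_total = 136 J/K

ΔS_hot = −Q/T_H = −57700/480 = -120.2 J/K and ΔS_cold = +Q/T_C = 57700/225 = 256.4 J/K.
ΔS_total = -120.2 + 256.4 = 136 J/K, positive as the second law requires.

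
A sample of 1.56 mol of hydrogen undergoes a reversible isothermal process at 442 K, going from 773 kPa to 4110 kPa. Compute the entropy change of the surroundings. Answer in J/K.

ΔS_surr = 21.7 J/K

For an isothermal ideal gas ΔS_gas = nR ln(P₁/P₂) = 1.56 × 8.314 × ln(773/4110) = -21.7 J/K.
The process is reversible, so ΔS_surr = −ΔS_gas = 21.7 J/K and ΔS_universe = 0.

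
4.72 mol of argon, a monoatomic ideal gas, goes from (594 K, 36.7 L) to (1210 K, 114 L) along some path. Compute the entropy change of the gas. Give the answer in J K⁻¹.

Entropy is a state function: ΔS = nC_V ln(T₂/T₁) + nR ln(V₂/V₁), with C_V = 3R/2 = 12.47 J mol⁻¹ K⁻¹ for a monoatomic ideal gas.
ΔS = 4.72 × [12.47 × ln(1210/594) + 8.314 × ln(114/36.7)] = 86.4 J/K.

ΔS = 86.4 J/K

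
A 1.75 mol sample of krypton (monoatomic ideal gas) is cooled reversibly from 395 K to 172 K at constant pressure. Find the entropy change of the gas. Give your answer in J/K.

At constant pressure, ΔS = nC_p ln(T₂/T₁) with C_p = 5R/2 = 20.79 J mol⁻¹ K⁻¹.
ΔS = 1.75 × 20.79 × ln(172/395) = -30.2 J/K.

ΔS = -30.2 J/K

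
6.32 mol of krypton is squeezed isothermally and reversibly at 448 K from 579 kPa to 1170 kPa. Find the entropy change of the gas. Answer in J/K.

ΔS_gas = -37 J/K

For an isothermal ideal gas ΔS_gas = nR ln(P₁/P₂) = 6.32 × 8.314 × ln(579/1170) = -37 J/K.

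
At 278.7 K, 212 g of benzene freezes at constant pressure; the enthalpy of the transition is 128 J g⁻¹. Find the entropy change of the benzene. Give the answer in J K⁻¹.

Heat released by the substance: Q = −mL = −212 × 128 = −27136 J.
At constant T, ΔS = Q_rev/T = −27136 / 278.7 = -97.4 J/K.

ΔS = -97.4 J/K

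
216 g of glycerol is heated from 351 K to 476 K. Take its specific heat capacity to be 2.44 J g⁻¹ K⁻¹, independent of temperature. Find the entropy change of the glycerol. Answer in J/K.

ΔS = ∫dQ_rev/T = m c ln(T₂/T₁) = 216 × 2.44 × ln(476/351) = 161 J/K.

ΔS = 161 J/K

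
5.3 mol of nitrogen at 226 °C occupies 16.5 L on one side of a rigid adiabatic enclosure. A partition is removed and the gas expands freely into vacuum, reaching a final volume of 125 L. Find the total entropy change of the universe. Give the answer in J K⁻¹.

ΔS_universe = 89.2 J/K

For an ideal gas in free expansion Q = 0 and W = 0, so T is unchanged.
Entropy is a state function; using a reversible isothermal path, ΔS_gas = nR ln(V₂/V₁) = 5.3 × 8.314 × ln(125/16.5) = 89.2 J/K.
The insulated surroundings exchange no heat, so ΔS_surr = 0 and ΔS_universe = ΔS_gas.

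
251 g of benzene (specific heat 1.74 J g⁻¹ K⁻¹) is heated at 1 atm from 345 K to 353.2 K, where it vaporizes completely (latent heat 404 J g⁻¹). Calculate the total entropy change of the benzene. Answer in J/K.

ΔS = 297 J/K

Warming step: ΔS₁ = m c ln(T_tr/T_i) = 251 × 1.74 × ln(353.2/345) = 10.26 J/K.
Phase change: ΔS₂ = +mL/T_tr = 251 × 404 / 353.2 = 287.1 J/K.
ΔS_total = (10.26) + (287.1) = 297 J/K.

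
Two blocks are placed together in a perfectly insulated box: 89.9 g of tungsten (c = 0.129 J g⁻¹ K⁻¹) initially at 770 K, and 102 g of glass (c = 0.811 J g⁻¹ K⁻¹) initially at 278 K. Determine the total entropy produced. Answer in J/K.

Energy balance: T_f = (m₁c₁T₁ + m₂c₂T₂)/(m₁c₁ + m₂c₂) = 338.49 K.
ΔS₁ = m₁c₁ ln(T_f/T₁) = 11.5971 × ln(338.49/770) = -9.531 J/K.
ΔS₂ = m₂c₂ ln(T_f/T₂) = 82.722 × ln(338.49/278) = 16.29 J/K.
ΔS_total = -9.531 + 16.29 = 6.76 J/K.

ΔS_total = 6.76 J/K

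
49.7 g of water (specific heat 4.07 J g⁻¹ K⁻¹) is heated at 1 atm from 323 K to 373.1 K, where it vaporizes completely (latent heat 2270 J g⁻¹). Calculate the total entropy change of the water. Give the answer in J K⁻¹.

Warming step: ΔS₁ = m c ln(T_tr/T_i) = 49.7 × 4.07 × ln(373.1/323) = 29.17 J/K.
Phase change: ΔS₂ = +mL/T_tr = 49.7 × 2270 / 373.1 = 302.4 J/K.
ΔS_total = (29.17) + (302.4) = 332 J/K.

ΔS = 332 J/K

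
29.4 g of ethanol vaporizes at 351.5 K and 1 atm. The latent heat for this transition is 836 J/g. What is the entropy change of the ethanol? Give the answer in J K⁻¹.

Heat absorbed by the substance: Q = mL = 29.4 × 836 = 24578.4 J.
At constant T, ΔS = Q_rev/T = 24578.4 / 351.5 = 69.9 J/K.

ΔS = 69.9 J/K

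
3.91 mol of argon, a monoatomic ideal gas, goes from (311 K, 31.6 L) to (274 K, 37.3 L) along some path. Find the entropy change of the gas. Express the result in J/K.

Entropy is a state function: ΔS = nC_V ln(T₂/T₁) + nR ln(V₂/V₁), with C_V = 3R/2 = 12.47 J mol⁻¹ K⁻¹ for a monoatomic ideal gas.
ΔS = 3.91 × [12.47 × ln(274/311) + 8.314 × ln(37.3/31.6)] = -0.785 J/K.

ΔS = -0.785 J/K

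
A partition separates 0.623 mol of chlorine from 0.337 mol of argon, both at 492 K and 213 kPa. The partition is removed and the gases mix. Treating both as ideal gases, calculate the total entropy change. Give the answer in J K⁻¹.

ΔS_mix = 5.17 J/K

Mole fractions: x_A = 0.623/0.96 = 0.649, x_B = 0.351.
ΔS_mix = −R(n_A ln x_A + n_B ln x_B) = −8.314 × (0.623 ln 0.649 + 0.337 ln 0.351) = 5.17 J/K.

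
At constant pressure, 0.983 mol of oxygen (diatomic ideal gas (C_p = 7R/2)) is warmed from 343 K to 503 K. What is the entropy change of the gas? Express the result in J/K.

At constant pressure, ΔS = nC_p ln(T₂/T₁) with C_p = 7R/2 = 29.1 J mol⁻¹ K⁻¹.
ΔS = 0.983 × 29.1 × ln(503/343) = 11 J/K.

ΔS = 11 J/K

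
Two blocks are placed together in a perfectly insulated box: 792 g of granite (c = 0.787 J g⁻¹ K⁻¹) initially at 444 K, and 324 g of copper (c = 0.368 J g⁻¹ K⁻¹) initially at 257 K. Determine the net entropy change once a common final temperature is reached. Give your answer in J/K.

Energy balance: T_f = (m₁c₁T₁ + m₂c₂T₂)/(m₁c₁ + m₂c₂) = 413.97 K.
ΔS₁ = m₁c₁ ln(T_f/T₁) = 623.304 × ln(413.97/444) = -43.65 J/K.
ΔS₂ = m₂c₂ ln(T_f/T₂) = 119.232 × ln(413.97/257) = 56.84 J/K.
ΔS_total = -43.65 + 56.84 = 13.2 J/K.

ΔS_total = 13.2 J/K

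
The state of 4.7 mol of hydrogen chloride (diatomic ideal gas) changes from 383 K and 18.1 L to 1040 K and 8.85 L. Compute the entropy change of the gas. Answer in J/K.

Entropy is a state function: ΔS = nC_V ln(T₂/T₁) + nR ln(V₂/V₁), with C_V = 5R/2 = 20.79 J mol⁻¹ K⁻¹ for a diatomic ideal gas.
ΔS = 4.7 × [20.79 × ln(1040/383) + 8.314 × ln(8.85/18.1)] = 69.6 J/K.

ΔS = 69.6 J/K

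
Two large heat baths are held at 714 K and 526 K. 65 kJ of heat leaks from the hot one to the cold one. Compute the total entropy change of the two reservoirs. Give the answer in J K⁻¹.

ΔS_total = 32.5 J/K

ΔS_hot = −Q/T_H = −65000/714 = -91.036 J/K and ΔS_cold = +Q/T_C = 65000/526 = 123.57 J/K.
ΔS_total = -91.036 + 123.57 = 32.5 J/K, positive as the second law requires.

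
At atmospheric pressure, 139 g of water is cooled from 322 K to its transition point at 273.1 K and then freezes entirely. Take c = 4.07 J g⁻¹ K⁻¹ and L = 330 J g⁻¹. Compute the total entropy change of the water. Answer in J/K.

Cooling step: ΔS₁ = m c ln(T_tr/T_i) = 139 × 4.07 × ln(273.1/322) = -93.18 J/K.
Phase change: ΔS₂ = −mL/T_tr = −139 × 330 / 273.1 = -168 J/K.
ΔS_total = (-93.18) + (-168) = -261 J/K.

ΔS = -261 J/K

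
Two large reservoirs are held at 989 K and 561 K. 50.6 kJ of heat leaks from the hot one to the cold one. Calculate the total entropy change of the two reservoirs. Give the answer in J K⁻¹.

ΔS_hot = −Q/T_H = −50600/989 = -51.16 J/K and ΔS_cold = +Q/T_C = 50600/561 = 90.2 J/K.
ΔS_total = -51.16 + 90.2 = 39 J/K, positive as the second law requires.

ΔS_total = 39 J/K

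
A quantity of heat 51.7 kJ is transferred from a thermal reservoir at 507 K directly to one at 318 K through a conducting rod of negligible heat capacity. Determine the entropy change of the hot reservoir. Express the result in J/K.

The hot reservoir loses heat Q, so ΔS_hot = −Q/T_H = −51700/507 = -102 J/K.

ΔS_hot = -102 J/K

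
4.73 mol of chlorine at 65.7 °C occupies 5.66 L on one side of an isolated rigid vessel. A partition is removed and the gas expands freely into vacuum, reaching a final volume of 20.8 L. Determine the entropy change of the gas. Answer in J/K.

No heat is exchanged and no work is done, so the ideal-gas temperature stays constant.
Entropy is a state function; using a reversible isothermal path, ΔS_gas = nR ln(V₂/V₁) = 4.73 × 8.314 × ln(20.8/5.66) = 51.2 J/K.

ΔS_gas = 51.2 J/K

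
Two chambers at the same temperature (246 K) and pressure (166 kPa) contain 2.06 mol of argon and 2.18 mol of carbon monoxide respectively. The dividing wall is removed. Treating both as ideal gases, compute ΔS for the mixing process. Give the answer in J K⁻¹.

Mole fractions: x_A = 2.06/4.24 = 0.486, x_B = 0.514.
ΔS_mix = −R(n_A ln x_A + n_B ln x_B) = −8.314 × (2.06 ln 0.486 + 2.18 ln 0.514) = 24.4 J/K.

ΔS_mix = 24.4 J/K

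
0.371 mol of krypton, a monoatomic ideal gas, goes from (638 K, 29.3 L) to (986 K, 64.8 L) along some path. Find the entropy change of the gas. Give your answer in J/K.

ΔS = 4.46 J/K

Entropy is a state function: ΔS = nC_V ln(T₂/T₁) + nR ln(V₂/V₁), with C_V = 3R/2 = 12.47 J mol⁻¹ K⁻¹ for a monoatomic ideal gas.
ΔS = 0.371 × [12.47 × ln(986/638) + 8.314 × ln(64.8/29.3)] = 4.46 J/K.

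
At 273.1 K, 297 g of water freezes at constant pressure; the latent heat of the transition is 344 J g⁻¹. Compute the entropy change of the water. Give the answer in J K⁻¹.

Heat released by the substance: Q = −mL = −297 × 344 = −102168 J.
At constant T, ΔS = Q_rev/T = −102168 / 273.1 = -374 J/K.

ΔS = -374 J/K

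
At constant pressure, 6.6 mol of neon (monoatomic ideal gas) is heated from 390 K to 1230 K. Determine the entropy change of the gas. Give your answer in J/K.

ΔS = 158 J/K

At constant pressure, ΔS = nC_p ln(T₂/T₁) with C_p = 5R/2 = 20.79 J mol⁻¹ K⁻¹.
ΔS = 6.6 × 20.79 × ln(1230/390) = 158 J/K.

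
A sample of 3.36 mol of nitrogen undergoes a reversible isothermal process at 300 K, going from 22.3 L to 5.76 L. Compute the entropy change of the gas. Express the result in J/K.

ΔS_gas = -37.8 J/K

For an isothermal ideal gas ΔS_gas = nR ln(V₂/V₁) = 3.36 × 8.314 × ln(5.76/22.3) = -37.8 J/K.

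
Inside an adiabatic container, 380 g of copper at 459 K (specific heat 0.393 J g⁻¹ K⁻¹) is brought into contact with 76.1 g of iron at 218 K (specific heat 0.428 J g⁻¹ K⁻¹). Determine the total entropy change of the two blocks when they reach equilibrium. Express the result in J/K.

ΔS_total = 6.29 J/K

Energy balance: T_f = (m₁c₁T₁ + m₂c₂T₂)/(m₁c₁ + m₂c₂) = 415.85 K.
ΔS₁ = m₁c₁ ln(T_f/T₁) = 149.34 × ln(415.85/459) = -14.744 J/K.
ΔS₂ = m₂c₂ ln(T_f/T₂) = 32.5708 × ln(415.85/218) = 21.035 J/K.
ΔS_total = -14.744 + 21.035 = 6.29 J/K.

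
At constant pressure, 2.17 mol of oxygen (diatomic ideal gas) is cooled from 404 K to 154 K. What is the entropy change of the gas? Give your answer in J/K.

At constant pressure, ΔS = nC_p ln(T₂/T₁) with C_p = 7R/2 = 29.1 J mol⁻¹ K⁻¹.
ΔS = 2.17 × 29.1 × ln(154/404) = -60.9 J/K.

ΔS = -60.9 J/K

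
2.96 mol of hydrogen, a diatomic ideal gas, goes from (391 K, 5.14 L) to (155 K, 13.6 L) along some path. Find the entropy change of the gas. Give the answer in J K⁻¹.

ΔS = -33 J/K

Entropy is a state function: ΔS = nC_V ln(T₂/T₁) + nR ln(V₂/V₁), with C_V = 5R/2 = 20.79 J mol⁻¹ K⁻¹ for a diatomic ideal gas.
ΔS = 2.96 × [20.79 × ln(155/391) + 8.314 × ln(13.6/5.14)] = -33 J/K.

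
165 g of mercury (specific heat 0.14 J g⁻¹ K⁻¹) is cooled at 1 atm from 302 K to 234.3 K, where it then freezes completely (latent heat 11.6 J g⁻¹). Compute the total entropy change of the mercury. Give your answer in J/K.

ΔS = -14 J/K

Cooling step: ΔS₁ = m c ln(T_tr/T_i) = 165 × 0.14 × ln(234.3/302) = -5.863 J/K.
Phase change: ΔS₂ = −mL/T_tr = −165 × 11.6 / 234.3 = -8.169 J/K.
ΔS_total = (-5.863) + (-8.169) = -14 J/K.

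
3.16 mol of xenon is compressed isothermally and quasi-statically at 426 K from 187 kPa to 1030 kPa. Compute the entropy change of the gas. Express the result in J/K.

For an isothermal ideal gas ΔS_gas = nR ln(P₁/P₂) = 3.16 × 8.314 × ln(187/1030) = -44.8 J/K.

ΔS_gas = -44.8 J/K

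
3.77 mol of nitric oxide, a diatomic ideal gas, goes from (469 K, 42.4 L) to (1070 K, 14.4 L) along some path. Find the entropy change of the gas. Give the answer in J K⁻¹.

ΔS = 30.8 J/K

Entropy is a state function: ΔS = nC_V ln(T₂/T₁) + nR ln(V₂/V₁), with C_V = 5R/2 = 20.79 J mol⁻¹ K⁻¹ for a diatomic ideal gas.
ΔS = 3.77 × [20.79 × ln(1070/469) + 8.314 × ln(14.4/42.4)] = 30.8 J/K.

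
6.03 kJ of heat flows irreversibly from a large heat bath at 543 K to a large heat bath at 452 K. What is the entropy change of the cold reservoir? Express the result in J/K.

The cold reservoir gains heat Q, so ΔS_cold = +Q/T_C = 6030/452 = 13.3 J/K.

ΔS_cold = 13.3 J/K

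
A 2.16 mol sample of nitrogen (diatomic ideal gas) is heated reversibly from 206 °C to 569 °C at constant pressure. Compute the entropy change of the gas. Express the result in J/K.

In kelvin: T₁ = 479.15 K, T₂ = 842.15 K. At constant pressure, ΔS = nC_p ln(T₂/T₁) with C_p = 7R/2 = 29.1 J mol⁻¹ K⁻¹.
ΔS = 2.16 × 29.1 × ln(842.15/479.15) = 35.4 J/K.

ΔS = 35.4 J/K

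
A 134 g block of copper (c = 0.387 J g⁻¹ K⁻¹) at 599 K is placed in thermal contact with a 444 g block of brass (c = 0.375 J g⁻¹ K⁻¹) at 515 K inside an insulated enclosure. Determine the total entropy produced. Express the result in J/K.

ΔS_total = 0.463 J/K

Energy balance: T_f = (m₁c₁T₁ + m₂c₂T₂)/(m₁c₁ + m₂c₂) = 534.95 K.
ΔS₁ = m₁c₁ ln(T_f/T₁) = 51.858 × ln(534.95/599) = -5.865 J/K.
ΔS₂ = m₂c₂ ln(T_f/T₂) = 166.5 × ln(534.95/515) = 6.328 J/K.
ΔS_total = -5.865 + 6.328 = 0.463 J/K.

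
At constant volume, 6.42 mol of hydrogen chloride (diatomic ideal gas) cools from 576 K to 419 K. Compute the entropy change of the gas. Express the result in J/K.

ΔS = -42.5 J/K

At constant volume, ΔS = nC_V ln(T₂/T₁) with C_V = 5R/2 = 20.79 J mol⁻¹ K⁻¹.
ΔS = 6.42 × 20.79 × ln(419/576) = -42.5 J/K.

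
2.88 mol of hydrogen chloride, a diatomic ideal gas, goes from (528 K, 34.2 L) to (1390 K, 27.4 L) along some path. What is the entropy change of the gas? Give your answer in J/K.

ΔS = 52.6 J/K

Entropy is a state function: ΔS = nC_V ln(T₂/T₁) + nR ln(V₂/V₁), with C_V = 5R/2 = 20.79 J mol⁻¹ K⁻¹ for a diatomic ideal gas.
ΔS = 2.88 × [20.79 × ln(1390/528) + 8.314 × ln(27.4/34.2)] = 52.6 J/K.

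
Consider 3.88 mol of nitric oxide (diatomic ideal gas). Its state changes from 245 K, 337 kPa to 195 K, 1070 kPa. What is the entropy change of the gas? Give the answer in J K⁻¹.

ΔS = -63 J/K

ΔS = nC_p ln(T₂/T₁) − nR ln(P₂/P₁), with C_p = 7R/2 = 29.1 J mol⁻¹ K⁻¹ for a diatomic ideal gas.
ΔS = 3.88 × [29.1 × ln(195/245) − 8.314 × ln(1070/337)] = -63 J/K.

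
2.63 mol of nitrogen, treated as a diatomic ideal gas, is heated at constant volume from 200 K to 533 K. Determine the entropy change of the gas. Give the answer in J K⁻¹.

At constant volume, ΔS = nC_V ln(T₂/T₁) with C_V = 5R/2 = 20.79 J mol⁻¹ K⁻¹.
ΔS = 2.63 × 20.79 × ln(533/200) = 53.6 J/K.

ΔS = 53.6 J/K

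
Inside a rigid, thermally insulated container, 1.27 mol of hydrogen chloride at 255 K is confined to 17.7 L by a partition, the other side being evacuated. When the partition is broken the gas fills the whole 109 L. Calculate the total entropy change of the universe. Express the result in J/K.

ΔS_universe = 19.2 J/K

For an ideal gas in free expansion Q = 0 and W = 0, so T is unchanged.
Entropy is a state function; using a reversible isothermal path, ΔS_gas = nR ln(V₂/V₁) = 1.27 × 8.314 × ln(109/17.7) = 19.2 J/K.
The insulated surroundings exchange no heat, so ΔS_surr = 0 and ΔS_universe = ΔS_gas.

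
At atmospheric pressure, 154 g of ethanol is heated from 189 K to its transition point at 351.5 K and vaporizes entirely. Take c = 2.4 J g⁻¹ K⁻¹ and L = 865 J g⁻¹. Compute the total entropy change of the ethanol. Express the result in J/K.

ΔS = 608 J/K

Warming step: ΔS₁ = m c ln(T_tr/T_i) = 154 × 2.4 × ln(351.5/189) = 229.3 J/K.
Phase change: ΔS₂ = +mL/T_tr = 154 × 865 / 351.5 = 379 J/K.
ΔS_total = (229.3) + (379) = 608 J/K.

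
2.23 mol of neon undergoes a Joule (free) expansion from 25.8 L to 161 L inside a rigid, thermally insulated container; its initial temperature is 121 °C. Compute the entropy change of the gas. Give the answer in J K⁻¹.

No heat is exchanged and no work is done, so the ideal-gas temperature stays constant.
Entropy is a state function; using a reversible isothermal path, ΔS_gas = nR ln(V₂/V₁) = 2.23 × 8.314 × ln(161/25.8) = 33.9 J/K.

ΔS_gas = 33.9 J/K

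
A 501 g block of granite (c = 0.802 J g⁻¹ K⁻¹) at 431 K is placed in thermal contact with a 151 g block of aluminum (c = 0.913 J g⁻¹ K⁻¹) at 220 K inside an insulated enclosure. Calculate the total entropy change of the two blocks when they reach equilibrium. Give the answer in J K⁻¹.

ΔS_total = 20.6 J/K

Energy balance: T_f = (m₁c₁T₁ + m₂c₂T₂)/(m₁c₁ + m₂c₂) = 377.1 K.
ΔS₁ = m₁c₁ ln(T_f/T₁) = 401.802 × ln(377.1/431) = -53.68 J/K.
ΔS₂ = m₂c₂ ln(T_f/T₂) = 137.863 × ln(377.1/220) = 74.29 J/K.
ΔS_total = -53.68 + 74.29 = 20.6 J/K.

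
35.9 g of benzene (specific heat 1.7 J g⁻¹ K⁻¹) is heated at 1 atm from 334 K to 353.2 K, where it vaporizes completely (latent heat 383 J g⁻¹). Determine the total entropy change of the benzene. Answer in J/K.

ΔS = 42.3 J/K

Warming step: ΔS₁ = m c ln(T_tr/T_i) = 35.9 × 1.7 × ln(353.2/334) = 3.411 J/K.
Phase change: ΔS₂ = +mL/T_tr = 35.9 × 383 / 353.2 = 38.93 J/K.
ΔS_total = (3.411) + (38.93) = 42.3 J/K.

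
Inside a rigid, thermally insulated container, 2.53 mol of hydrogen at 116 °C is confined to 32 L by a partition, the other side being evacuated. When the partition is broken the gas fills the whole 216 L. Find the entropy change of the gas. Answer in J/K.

No heat is exchanged and no work is done, so the ideal-gas temperature stays constant.
Entropy is a state function; using a reversible isothermal path, ΔS_gas = nR ln(V₂/V₁) = 2.53 × 8.314 × ln(216/32) = 40.2 J/K.

ΔS_gas = 40.2 J/K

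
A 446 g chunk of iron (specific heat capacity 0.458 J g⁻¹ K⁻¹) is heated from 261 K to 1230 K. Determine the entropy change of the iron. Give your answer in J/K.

ΔS = 317 J/K

ΔS = ∫dQ_rev/T = m c ln(T₂/T₁) = 446 × 0.458 × ln(1230/261) = 317 J/K.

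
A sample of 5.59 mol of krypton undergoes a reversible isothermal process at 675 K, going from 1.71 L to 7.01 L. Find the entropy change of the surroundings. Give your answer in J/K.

For an isothermal ideal gas ΔS_gas = nR ln(V₂/V₁) = 5.59 × 8.314 × ln(7.01/1.71) = 65.6 J/K.
The process is reversible, so ΔS_surr = −ΔS_gas = -65.6 J/K and ΔS_universe = 0.

ΔS_surr = -65.6 J/K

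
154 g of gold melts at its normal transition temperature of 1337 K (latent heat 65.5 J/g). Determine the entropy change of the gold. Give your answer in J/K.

ΔS = 7.54 J/K

Heat absorbed by the substance: Q = mL = 154 × 65.5 = 10087 J.
At constant T, ΔS = Q_rev/T = 10087 / 1337 = 7.54 J/K.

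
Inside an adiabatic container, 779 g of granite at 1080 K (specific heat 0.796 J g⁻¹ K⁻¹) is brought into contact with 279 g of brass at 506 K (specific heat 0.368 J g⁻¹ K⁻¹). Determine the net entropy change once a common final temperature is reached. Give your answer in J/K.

Energy balance: T_f = (m₁c₁T₁ + m₂c₂T₂)/(m₁c₁ + m₂c₂) = 998.46 K.
ΔS₁ = m₁c₁ ln(T_f/T₁) = 620.084 × ln(998.46/1080) = -48.68 J/K.
ΔS₂ = m₂c₂ ln(T_f/T₂) = 102.672 × ln(998.46/506) = 69.78 J/K.
ΔS_total = -48.68 + 69.78 = 21.1 J/K.

ΔS_total = 21.1 J/K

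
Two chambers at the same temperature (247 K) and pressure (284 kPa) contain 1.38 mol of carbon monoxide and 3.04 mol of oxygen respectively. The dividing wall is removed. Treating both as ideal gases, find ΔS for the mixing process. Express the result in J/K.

ΔS_mix = 22.8 J/K

Mole fractions: x_A = 1.38/4.42 = 0.312, x_B = 0.688.
ΔS_mix = −R(n_A ln x_A + n_B ln x_B) = −8.314 × (1.38 ln 0.312 + 3.04 ln 0.688) = 22.8 J/K.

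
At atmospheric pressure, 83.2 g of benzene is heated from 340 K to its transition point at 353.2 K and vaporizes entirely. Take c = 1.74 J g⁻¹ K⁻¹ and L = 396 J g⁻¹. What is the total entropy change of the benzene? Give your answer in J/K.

Warming step: ΔS₁ = m c ln(T_tr/T_i) = 83.2 × 1.74 × ln(353.2/340) = 5.514 J/K.
Phase change: ΔS₂ = +mL/T_tr = 83.2 × 396 / 353.2 = 93.28 J/K.
ΔS_total = (5.514) + (93.28) = 98.8 J/K.

ΔS = 98.8 J/K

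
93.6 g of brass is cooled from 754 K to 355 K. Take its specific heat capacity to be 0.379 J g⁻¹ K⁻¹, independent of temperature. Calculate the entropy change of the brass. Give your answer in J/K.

ΔS = -26.7 J/K

ΔS = ∫dQ_rev/T = m c ln(T₂/T₁) = 93.6 × 0.379 × ln(355/754) = -26.7 J/K.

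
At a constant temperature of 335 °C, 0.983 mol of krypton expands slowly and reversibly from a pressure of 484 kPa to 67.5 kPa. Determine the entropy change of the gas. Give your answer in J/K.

For an isothermal ideal gas ΔS_gas = nR ln(P₁/P₂) = 0.983 × 8.314 × ln(484/67.5) = 16.1 J/K.

ΔS_gas = 16.1 J/K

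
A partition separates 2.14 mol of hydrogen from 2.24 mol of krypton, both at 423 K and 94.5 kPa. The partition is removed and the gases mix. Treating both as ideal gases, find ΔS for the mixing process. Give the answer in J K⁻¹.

ΔS_mix = 25.2 J/K

Mole fractions: x_A = 2.14/4.38 = 0.489, x_B = 0.511.
ΔS_mix = −R(n_A ln x_A + n_B ln x_B) = −8.314 × (2.14 ln 0.489 + 2.24 ln 0.511) = 25.2 J/K.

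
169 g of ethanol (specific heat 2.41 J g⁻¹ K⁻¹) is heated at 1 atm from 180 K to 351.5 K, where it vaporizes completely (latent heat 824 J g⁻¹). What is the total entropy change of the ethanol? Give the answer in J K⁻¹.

ΔS = 669 J/K

Warming step: ΔS₁ = m c ln(T_tr/T_i) = 169 × 2.41 × ln(351.5/180) = 272.6 J/K.
Phase change: ΔS₂ = +mL/T_tr = 169 × 824 / 351.5 = 396.2 J/K.
ΔS_total = (272.6) + (396.2) = 669 J/K.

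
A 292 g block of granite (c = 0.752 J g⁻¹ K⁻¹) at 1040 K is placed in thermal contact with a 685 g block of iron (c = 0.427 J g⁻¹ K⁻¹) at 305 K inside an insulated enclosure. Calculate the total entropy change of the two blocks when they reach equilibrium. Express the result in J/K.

ΔS_total = 94.1 J/K

Energy balance: T_f = (m₁c₁T₁ + m₂c₂T₂)/(m₁c₁ + m₂c₂) = 620.17 K.
ΔS₁ = m₁c₁ ln(T_f/T₁) = 219.584 × ln(620.17/1040) = -113.5 J/K.
ΔS₂ = m₂c₂ ln(T_f/T₂) = 292.495 × ln(620.17/305) = 207.6 J/K.
ΔS_total = -113.5 + 207.6 = 94.1 J/K.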